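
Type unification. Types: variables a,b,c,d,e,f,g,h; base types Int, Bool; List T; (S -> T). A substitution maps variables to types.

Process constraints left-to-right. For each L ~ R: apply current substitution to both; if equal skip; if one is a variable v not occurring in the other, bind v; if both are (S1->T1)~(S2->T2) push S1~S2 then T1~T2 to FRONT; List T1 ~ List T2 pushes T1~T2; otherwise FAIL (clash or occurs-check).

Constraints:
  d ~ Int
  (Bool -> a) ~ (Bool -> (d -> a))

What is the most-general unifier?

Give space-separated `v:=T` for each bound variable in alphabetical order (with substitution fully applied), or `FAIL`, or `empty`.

Answer: FAIL

Derivation:
step 1: unify d ~ Int  [subst: {-} | 1 pending]
  bind d := Int
step 2: unify (Bool -> a) ~ (Bool -> (Int -> a))  [subst: {d:=Int} | 0 pending]
  -> decompose arrow: push Bool~Bool, a~(Int -> a)
step 3: unify Bool ~ Bool  [subst: {d:=Int} | 1 pending]
  -> identical, skip
step 4: unify a ~ (Int -> a)  [subst: {d:=Int} | 0 pending]
  occurs-check fail: a in (Int -> a)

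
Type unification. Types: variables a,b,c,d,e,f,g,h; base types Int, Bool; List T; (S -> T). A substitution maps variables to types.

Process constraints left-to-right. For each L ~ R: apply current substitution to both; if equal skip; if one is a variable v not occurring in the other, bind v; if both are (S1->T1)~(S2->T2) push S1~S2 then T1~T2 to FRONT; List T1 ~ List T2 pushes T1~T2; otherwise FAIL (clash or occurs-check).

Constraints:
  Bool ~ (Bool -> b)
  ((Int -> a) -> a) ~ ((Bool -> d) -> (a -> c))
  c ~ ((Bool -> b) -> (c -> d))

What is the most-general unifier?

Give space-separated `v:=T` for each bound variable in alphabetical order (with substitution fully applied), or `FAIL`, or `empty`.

Answer: FAIL

Derivation:
step 1: unify Bool ~ (Bool -> b)  [subst: {-} | 2 pending]
  clash: Bool vs (Bool -> b)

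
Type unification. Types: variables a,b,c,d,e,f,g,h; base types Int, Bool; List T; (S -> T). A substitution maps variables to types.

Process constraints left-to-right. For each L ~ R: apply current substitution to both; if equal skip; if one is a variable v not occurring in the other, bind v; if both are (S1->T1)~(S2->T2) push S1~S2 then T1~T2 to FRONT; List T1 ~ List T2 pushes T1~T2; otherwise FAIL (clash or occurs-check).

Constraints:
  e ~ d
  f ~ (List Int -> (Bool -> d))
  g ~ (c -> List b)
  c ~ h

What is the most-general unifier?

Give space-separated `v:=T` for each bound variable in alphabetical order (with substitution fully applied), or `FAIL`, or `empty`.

step 1: unify e ~ d  [subst: {-} | 3 pending]
  bind e := d
step 2: unify f ~ (List Int -> (Bool -> d))  [subst: {e:=d} | 2 pending]
  bind f := (List Int -> (Bool -> d))
step 3: unify g ~ (c -> List b)  [subst: {e:=d, f:=(List Int -> (Bool -> d))} | 1 pending]
  bind g := (c -> List b)
step 4: unify c ~ h  [subst: {e:=d, f:=(List Int -> (Bool -> d)), g:=(c -> List b)} | 0 pending]
  bind c := h

Answer: c:=h e:=d f:=(List Int -> (Bool -> d)) g:=(h -> List b)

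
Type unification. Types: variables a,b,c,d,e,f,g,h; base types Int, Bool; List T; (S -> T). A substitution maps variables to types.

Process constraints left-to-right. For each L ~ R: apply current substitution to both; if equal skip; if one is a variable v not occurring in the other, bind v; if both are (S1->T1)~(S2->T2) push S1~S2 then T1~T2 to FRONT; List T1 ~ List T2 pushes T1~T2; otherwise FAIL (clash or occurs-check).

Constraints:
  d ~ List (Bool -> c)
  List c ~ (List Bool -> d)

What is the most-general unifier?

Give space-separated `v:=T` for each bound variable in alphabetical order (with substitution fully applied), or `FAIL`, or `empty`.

Answer: FAIL

Derivation:
step 1: unify d ~ List (Bool -> c)  [subst: {-} | 1 pending]
  bind d := List (Bool -> c)
step 2: unify List c ~ (List Bool -> List (Bool -> c))  [subst: {d:=List (Bool -> c)} | 0 pending]
  clash: List c vs (List Bool -> List (Bool -> c))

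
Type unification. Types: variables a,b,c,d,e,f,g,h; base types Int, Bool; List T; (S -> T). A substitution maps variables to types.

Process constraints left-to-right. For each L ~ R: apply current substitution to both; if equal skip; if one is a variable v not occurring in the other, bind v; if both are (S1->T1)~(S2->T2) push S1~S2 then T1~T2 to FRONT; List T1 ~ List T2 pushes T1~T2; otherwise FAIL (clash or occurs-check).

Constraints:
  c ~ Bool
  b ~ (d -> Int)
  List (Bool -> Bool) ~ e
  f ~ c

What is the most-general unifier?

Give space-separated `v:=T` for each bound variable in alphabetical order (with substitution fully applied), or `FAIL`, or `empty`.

step 1: unify c ~ Bool  [subst: {-} | 3 pending]
  bind c := Bool
step 2: unify b ~ (d -> Int)  [subst: {c:=Bool} | 2 pending]
  bind b := (d -> Int)
step 3: unify List (Bool -> Bool) ~ e  [subst: {c:=Bool, b:=(d -> Int)} | 1 pending]
  bind e := List (Bool -> Bool)
step 4: unify f ~ Bool  [subst: {c:=Bool, b:=(d -> Int), e:=List (Bool -> Bool)} | 0 pending]
  bind f := Bool

Answer: b:=(d -> Int) c:=Bool e:=List (Bool -> Bool) f:=Bool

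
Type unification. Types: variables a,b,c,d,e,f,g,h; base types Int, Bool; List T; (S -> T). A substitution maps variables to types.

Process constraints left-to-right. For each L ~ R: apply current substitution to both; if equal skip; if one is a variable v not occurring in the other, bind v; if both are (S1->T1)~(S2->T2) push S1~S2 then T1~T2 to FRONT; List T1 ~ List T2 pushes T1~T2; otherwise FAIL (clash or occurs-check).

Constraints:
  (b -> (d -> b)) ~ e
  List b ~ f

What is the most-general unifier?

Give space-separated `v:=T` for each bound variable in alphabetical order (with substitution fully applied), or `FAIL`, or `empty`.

step 1: unify (b -> (d -> b)) ~ e  [subst: {-} | 1 pending]
  bind e := (b -> (d -> b))
step 2: unify List b ~ f  [subst: {e:=(b -> (d -> b))} | 0 pending]
  bind f := List b

Answer: e:=(b -> (d -> b)) f:=List b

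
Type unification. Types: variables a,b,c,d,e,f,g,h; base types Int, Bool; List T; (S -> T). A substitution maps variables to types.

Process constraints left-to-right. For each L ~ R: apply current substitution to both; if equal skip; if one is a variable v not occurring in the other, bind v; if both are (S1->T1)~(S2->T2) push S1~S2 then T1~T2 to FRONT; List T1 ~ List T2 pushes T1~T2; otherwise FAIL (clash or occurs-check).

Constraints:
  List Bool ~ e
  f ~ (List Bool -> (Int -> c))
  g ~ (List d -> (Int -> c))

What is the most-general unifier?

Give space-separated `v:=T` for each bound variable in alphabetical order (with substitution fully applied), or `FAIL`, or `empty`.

Answer: e:=List Bool f:=(List Bool -> (Int -> c)) g:=(List d -> (Int -> c))

Derivation:
step 1: unify List Bool ~ e  [subst: {-} | 2 pending]
  bind e := List Bool
step 2: unify f ~ (List Bool -> (Int -> c))  [subst: {e:=List Bool} | 1 pending]
  bind f := (List Bool -> (Int -> c))
step 3: unify g ~ (List d -> (Int -> c))  [subst: {e:=List Bool, f:=(List Bool -> (Int -> c))} | 0 pending]
  bind g := (List d -> (Int -> c))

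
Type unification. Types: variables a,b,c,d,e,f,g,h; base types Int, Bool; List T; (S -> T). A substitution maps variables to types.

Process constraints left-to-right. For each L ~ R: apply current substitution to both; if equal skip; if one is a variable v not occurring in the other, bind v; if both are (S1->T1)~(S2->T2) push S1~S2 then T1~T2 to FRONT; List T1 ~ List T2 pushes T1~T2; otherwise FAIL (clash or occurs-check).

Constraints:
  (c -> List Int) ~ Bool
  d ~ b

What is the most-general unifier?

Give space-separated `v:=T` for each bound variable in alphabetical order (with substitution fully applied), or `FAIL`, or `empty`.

step 1: unify (c -> List Int) ~ Bool  [subst: {-} | 1 pending]
  clash: (c -> List Int) vs Bool

Answer: FAIL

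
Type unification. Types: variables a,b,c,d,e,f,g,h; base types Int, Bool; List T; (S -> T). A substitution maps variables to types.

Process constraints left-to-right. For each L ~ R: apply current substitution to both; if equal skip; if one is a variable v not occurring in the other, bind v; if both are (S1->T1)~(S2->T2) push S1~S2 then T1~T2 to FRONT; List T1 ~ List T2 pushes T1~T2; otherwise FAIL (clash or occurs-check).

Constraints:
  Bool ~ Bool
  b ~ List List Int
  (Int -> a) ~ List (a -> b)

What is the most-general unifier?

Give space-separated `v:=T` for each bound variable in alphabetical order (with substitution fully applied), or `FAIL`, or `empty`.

step 1: unify Bool ~ Bool  [subst: {-} | 2 pending]
  -> identical, skip
step 2: unify b ~ List List Int  [subst: {-} | 1 pending]
  bind b := List List Int
step 3: unify (Int -> a) ~ List (a -> List List Int)  [subst: {b:=List List Int} | 0 pending]
  clash: (Int -> a) vs List (a -> List List Int)

Answer: FAIL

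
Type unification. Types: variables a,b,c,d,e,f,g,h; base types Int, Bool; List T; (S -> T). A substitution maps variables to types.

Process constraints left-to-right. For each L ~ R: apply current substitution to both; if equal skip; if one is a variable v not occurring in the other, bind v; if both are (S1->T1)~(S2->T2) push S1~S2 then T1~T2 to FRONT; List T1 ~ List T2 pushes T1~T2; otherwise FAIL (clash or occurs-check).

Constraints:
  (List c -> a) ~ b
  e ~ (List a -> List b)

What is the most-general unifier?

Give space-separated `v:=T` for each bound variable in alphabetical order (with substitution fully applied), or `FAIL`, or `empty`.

Answer: b:=(List c -> a) e:=(List a -> List (List c -> a))

Derivation:
step 1: unify (List c -> a) ~ b  [subst: {-} | 1 pending]
  bind b := (List c -> a)
step 2: unify e ~ (List a -> List (List c -> a))  [subst: {b:=(List c -> a)} | 0 pending]
  bind e := (List a -> List (List c -> a))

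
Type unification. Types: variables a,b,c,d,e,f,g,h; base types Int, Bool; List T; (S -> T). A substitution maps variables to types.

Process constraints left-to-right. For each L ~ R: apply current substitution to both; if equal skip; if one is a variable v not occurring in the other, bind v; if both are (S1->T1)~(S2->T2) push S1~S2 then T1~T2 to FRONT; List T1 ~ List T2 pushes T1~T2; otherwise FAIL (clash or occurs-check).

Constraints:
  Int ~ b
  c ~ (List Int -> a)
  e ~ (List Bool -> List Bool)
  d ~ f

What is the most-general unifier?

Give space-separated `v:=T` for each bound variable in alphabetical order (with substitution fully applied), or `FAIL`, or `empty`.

Answer: b:=Int c:=(List Int -> a) d:=f e:=(List Bool -> List Bool)

Derivation:
step 1: unify Int ~ b  [subst: {-} | 3 pending]
  bind b := Int
step 2: unify c ~ (List Int -> a)  [subst: {b:=Int} | 2 pending]
  bind c := (List Int -> a)
step 3: unify e ~ (List Bool -> List Bool)  [subst: {b:=Int, c:=(List Int -> a)} | 1 pending]
  bind e := (List Bool -> List Bool)
step 4: unify d ~ f  [subst: {b:=Int, c:=(List Int -> a), e:=(List Bool -> List Bool)} | 0 pending]
  bind d := f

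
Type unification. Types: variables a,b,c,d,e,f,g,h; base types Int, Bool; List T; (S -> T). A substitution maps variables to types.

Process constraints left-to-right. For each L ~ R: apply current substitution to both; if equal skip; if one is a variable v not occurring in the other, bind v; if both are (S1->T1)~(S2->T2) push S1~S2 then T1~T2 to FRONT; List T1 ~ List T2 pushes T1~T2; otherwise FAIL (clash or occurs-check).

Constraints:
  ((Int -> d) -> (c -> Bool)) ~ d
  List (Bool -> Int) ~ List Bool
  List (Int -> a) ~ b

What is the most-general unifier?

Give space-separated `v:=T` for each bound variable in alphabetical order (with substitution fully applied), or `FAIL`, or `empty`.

Answer: FAIL

Derivation:
step 1: unify ((Int -> d) -> (c -> Bool)) ~ d  [subst: {-} | 2 pending]
  occurs-check fail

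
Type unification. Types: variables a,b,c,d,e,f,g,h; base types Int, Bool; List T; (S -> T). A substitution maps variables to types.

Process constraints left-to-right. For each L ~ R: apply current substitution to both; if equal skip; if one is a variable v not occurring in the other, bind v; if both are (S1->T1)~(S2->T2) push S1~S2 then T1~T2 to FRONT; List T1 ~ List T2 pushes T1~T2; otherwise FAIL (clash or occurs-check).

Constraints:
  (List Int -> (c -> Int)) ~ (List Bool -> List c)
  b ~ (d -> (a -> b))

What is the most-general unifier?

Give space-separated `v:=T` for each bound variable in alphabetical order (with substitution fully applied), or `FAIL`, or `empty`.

step 1: unify (List Int -> (c -> Int)) ~ (List Bool -> List c)  [subst: {-} | 1 pending]
  -> decompose arrow: push List Int~List Bool, (c -> Int)~List c
step 2: unify List Int ~ List Bool  [subst: {-} | 2 pending]
  -> decompose List: push Int~Bool
step 3: unify Int ~ Bool  [subst: {-} | 2 pending]
  clash: Int vs Bool

Answer: FAIL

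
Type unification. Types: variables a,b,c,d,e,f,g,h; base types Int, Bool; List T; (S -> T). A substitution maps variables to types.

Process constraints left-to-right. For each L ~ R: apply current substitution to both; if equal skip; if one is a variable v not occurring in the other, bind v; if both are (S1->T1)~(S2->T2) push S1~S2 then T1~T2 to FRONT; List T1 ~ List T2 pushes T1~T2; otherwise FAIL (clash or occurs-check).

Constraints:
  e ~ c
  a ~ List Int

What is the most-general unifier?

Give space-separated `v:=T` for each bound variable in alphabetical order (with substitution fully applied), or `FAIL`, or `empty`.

Answer: a:=List Int e:=c

Derivation:
step 1: unify e ~ c  [subst: {-} | 1 pending]
  bind e := c
step 2: unify a ~ List Int  [subst: {e:=c} | 0 pending]
  bind a := List Int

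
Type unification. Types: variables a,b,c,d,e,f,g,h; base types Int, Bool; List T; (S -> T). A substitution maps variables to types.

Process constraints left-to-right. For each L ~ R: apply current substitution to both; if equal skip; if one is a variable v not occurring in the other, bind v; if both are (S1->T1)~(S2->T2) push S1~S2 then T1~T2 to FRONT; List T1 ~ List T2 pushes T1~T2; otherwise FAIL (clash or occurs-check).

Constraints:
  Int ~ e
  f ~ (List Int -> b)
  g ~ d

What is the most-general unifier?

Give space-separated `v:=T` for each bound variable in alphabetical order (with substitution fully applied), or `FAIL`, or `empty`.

step 1: unify Int ~ e  [subst: {-} | 2 pending]
  bind e := Int
step 2: unify f ~ (List Int -> b)  [subst: {e:=Int} | 1 pending]
  bind f := (List Int -> b)
step 3: unify g ~ d  [subst: {e:=Int, f:=(List Int -> b)} | 0 pending]
  bind g := d

Answer: e:=Int f:=(List Int -> b) g:=d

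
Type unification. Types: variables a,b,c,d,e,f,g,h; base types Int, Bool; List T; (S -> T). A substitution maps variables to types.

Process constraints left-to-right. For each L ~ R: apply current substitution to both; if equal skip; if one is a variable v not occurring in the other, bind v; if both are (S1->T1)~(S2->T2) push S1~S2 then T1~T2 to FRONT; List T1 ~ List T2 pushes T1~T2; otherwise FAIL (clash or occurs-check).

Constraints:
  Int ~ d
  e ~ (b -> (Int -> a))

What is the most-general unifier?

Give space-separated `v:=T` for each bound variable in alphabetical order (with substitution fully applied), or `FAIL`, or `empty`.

Answer: d:=Int e:=(b -> (Int -> a))

Derivation:
step 1: unify Int ~ d  [subst: {-} | 1 pending]
  bind d := Int
step 2: unify e ~ (b -> (Int -> a))  [subst: {d:=Int} | 0 pending]
  bind e := (b -> (Int -> a))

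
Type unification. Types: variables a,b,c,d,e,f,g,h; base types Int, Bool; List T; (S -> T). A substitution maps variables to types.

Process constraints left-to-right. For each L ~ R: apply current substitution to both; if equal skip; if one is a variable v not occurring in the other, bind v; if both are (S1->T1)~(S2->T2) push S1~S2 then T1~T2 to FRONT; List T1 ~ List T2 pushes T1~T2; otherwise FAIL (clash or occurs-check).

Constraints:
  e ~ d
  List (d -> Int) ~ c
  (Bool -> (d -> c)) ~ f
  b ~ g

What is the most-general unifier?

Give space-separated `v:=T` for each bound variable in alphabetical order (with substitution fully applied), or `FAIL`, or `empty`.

step 1: unify e ~ d  [subst: {-} | 3 pending]
  bind e := d
step 2: unify List (d -> Int) ~ c  [subst: {e:=d} | 2 pending]
  bind c := List (d -> Int)
step 3: unify (Bool -> (d -> List (d -> Int))) ~ f  [subst: {e:=d, c:=List (d -> Int)} | 1 pending]
  bind f := (Bool -> (d -> List (d -> Int)))
step 4: unify b ~ g  [subst: {e:=d, c:=List (d -> Int), f:=(Bool -> (d -> List (d -> Int)))} | 0 pending]
  bind b := g

Answer: b:=g c:=List (d -> Int) e:=d f:=(Bool -> (d -> List (d -> Int)))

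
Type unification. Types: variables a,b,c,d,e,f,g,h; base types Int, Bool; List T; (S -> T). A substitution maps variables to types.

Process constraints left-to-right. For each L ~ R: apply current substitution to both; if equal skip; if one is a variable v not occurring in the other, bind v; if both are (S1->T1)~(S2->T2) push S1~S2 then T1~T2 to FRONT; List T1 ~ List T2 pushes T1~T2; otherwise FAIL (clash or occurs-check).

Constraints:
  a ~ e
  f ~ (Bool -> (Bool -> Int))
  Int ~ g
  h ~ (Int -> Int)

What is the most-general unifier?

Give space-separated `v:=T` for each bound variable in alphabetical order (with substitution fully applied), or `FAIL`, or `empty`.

step 1: unify a ~ e  [subst: {-} | 3 pending]
  bind a := e
step 2: unify f ~ (Bool -> (Bool -> Int))  [subst: {a:=e} | 2 pending]
  bind f := (Bool -> (Bool -> Int))
step 3: unify Int ~ g  [subst: {a:=e, f:=(Bool -> (Bool -> Int))} | 1 pending]
  bind g := Int
step 4: unify h ~ (Int -> Int)  [subst: {a:=e, f:=(Bool -> (Bool -> Int)), g:=Int} | 0 pending]
  bind h := (Int -> Int)

Answer: a:=e f:=(Bool -> (Bool -> Int)) g:=Int h:=(Int -> Int)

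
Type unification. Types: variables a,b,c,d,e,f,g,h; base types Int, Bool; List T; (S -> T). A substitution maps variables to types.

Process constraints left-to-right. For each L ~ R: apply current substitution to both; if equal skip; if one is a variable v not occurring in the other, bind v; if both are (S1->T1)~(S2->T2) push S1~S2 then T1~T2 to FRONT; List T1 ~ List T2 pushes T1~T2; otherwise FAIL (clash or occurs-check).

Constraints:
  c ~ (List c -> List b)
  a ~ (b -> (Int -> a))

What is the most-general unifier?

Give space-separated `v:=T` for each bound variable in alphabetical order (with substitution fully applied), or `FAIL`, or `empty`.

step 1: unify c ~ (List c -> List b)  [subst: {-} | 1 pending]
  occurs-check fail: c in (List c -> List b)

Answer: FAIL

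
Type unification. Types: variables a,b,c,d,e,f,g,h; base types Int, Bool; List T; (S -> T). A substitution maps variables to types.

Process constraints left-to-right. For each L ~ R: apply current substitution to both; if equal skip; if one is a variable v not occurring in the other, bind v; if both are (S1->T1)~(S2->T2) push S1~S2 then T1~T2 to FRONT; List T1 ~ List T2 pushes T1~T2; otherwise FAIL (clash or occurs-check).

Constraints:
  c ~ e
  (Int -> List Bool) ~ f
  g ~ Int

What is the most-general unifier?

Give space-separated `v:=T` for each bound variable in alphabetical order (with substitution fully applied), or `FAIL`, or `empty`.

step 1: unify c ~ e  [subst: {-} | 2 pending]
  bind c := e
step 2: unify (Int -> List Bool) ~ f  [subst: {c:=e} | 1 pending]
  bind f := (Int -> List Bool)
step 3: unify g ~ Int  [subst: {c:=e, f:=(Int -> List Bool)} | 0 pending]
  bind g := Int

Answer: c:=e f:=(Int -> List Bool) g:=Int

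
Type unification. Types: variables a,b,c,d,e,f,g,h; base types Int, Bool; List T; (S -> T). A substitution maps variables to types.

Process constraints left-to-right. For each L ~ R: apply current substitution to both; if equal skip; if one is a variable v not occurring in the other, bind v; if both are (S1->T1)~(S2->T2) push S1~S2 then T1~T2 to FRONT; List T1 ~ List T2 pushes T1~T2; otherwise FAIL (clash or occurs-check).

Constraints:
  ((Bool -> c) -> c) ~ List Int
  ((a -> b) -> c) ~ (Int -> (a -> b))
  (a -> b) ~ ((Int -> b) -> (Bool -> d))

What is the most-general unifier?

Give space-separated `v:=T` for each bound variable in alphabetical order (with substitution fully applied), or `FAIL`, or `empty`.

step 1: unify ((Bool -> c) -> c) ~ List Int  [subst: {-} | 2 pending]
  clash: ((Bool -> c) -> c) vs List Int

Answer: FAIL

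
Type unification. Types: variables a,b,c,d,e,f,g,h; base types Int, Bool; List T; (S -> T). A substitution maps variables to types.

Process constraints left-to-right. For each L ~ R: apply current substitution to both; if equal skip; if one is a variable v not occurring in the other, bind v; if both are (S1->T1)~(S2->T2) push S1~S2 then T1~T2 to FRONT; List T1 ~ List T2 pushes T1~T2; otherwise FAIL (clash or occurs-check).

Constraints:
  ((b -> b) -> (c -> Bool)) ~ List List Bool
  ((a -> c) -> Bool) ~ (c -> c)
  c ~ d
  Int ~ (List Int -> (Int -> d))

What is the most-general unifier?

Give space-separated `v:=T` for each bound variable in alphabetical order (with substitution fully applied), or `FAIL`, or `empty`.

step 1: unify ((b -> b) -> (c -> Bool)) ~ List List Bool  [subst: {-} | 3 pending]
  clash: ((b -> b) -> (c -> Bool)) vs List List Bool

Answer: FAIL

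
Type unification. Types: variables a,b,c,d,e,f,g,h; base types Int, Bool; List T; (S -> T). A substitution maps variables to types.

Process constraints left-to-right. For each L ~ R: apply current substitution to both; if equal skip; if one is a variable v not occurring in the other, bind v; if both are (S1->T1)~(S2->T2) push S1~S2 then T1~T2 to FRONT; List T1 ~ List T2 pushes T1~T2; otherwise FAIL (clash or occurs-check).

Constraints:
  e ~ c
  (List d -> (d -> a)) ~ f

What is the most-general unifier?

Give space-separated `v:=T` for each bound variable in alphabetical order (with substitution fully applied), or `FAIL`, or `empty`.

Answer: e:=c f:=(List d -> (d -> a))

Derivation:
step 1: unify e ~ c  [subst: {-} | 1 pending]
  bind e := c
step 2: unify (List d -> (d -> a)) ~ f  [subst: {e:=c} | 0 pending]
  bind f := (List d -> (d -> a))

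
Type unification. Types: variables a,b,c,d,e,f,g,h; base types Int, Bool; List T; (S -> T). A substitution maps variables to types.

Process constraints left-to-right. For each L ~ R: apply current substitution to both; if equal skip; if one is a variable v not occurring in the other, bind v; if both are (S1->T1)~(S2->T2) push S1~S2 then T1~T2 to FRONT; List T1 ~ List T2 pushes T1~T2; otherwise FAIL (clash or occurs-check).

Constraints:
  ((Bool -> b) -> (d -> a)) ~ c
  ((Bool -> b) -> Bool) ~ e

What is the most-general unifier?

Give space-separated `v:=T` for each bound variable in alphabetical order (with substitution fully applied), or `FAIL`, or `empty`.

Answer: c:=((Bool -> b) -> (d -> a)) e:=((Bool -> b) -> Bool)

Derivation:
step 1: unify ((Bool -> b) -> (d -> a)) ~ c  [subst: {-} | 1 pending]
  bind c := ((Bool -> b) -> (d -> a))
step 2: unify ((Bool -> b) -> Bool) ~ e  [subst: {c:=((Bool -> b) -> (d -> a))} | 0 pending]
  bind e := ((Bool -> b) -> Bool)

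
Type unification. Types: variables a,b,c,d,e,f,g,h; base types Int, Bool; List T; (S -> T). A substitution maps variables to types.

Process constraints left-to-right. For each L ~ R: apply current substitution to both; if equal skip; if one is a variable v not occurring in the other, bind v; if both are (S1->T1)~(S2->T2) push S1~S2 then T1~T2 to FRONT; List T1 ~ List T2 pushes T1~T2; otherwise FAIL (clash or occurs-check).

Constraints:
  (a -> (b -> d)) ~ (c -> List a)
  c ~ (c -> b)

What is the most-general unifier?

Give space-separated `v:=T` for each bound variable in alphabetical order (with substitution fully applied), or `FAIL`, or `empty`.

Answer: FAIL

Derivation:
step 1: unify (a -> (b -> d)) ~ (c -> List a)  [subst: {-} | 1 pending]
  -> decompose arrow: push a~c, (b -> d)~List a
step 2: unify a ~ c  [subst: {-} | 2 pending]
  bind a := c
step 3: unify (b -> d) ~ List c  [subst: {a:=c} | 1 pending]
  clash: (b -> d) vs List c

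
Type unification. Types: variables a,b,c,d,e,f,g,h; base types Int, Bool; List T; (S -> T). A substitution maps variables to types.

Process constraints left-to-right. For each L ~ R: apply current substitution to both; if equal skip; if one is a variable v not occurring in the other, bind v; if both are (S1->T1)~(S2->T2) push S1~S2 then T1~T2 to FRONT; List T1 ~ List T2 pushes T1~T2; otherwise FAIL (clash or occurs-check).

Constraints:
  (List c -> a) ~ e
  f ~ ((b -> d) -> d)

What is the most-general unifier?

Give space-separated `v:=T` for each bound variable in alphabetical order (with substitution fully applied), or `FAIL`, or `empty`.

step 1: unify (List c -> a) ~ e  [subst: {-} | 1 pending]
  bind e := (List c -> a)
step 2: unify f ~ ((b -> d) -> d)  [subst: {e:=(List c -> a)} | 0 pending]
  bind f := ((b -> d) -> d)

Answer: e:=(List c -> a) f:=((b -> d) -> d)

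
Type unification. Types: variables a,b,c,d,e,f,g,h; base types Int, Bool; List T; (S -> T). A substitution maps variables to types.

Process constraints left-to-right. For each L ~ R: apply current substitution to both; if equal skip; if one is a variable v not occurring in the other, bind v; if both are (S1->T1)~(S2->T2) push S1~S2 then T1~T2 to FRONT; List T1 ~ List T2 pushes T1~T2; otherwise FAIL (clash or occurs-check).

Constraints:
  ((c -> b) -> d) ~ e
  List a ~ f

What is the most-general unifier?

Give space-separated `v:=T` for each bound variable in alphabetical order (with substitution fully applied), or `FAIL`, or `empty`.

Answer: e:=((c -> b) -> d) f:=List a

Derivation:
step 1: unify ((c -> b) -> d) ~ e  [subst: {-} | 1 pending]
  bind e := ((c -> b) -> d)
step 2: unify List a ~ f  [subst: {e:=((c -> b) -> d)} | 0 pending]
  bind f := List a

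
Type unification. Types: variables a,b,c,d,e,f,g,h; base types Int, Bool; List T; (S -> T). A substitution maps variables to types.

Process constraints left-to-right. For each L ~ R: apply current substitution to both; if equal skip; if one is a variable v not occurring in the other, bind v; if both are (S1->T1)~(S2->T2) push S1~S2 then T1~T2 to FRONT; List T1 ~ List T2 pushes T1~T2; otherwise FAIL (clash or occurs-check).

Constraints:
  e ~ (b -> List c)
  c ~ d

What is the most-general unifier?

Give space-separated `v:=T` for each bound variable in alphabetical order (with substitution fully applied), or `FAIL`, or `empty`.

Answer: c:=d e:=(b -> List d)

Derivation:
step 1: unify e ~ (b -> List c)  [subst: {-} | 1 pending]
  bind e := (b -> List c)
step 2: unify c ~ d  [subst: {e:=(b -> List c)} | 0 pending]
  bind c := d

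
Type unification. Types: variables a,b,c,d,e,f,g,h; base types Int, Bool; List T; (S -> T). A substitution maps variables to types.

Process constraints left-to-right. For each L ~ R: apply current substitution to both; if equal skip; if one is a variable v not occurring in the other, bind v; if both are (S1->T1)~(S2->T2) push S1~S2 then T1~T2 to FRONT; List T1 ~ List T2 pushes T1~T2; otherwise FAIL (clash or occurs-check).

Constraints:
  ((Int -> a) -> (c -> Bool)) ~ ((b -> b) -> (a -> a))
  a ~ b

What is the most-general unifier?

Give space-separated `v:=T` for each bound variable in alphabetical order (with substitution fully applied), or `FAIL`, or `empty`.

step 1: unify ((Int -> a) -> (c -> Bool)) ~ ((b -> b) -> (a -> a))  [subst: {-} | 1 pending]
  -> decompose arrow: push (Int -> a)~(b -> b), (c -> Bool)~(a -> a)
step 2: unify (Int -> a) ~ (b -> b)  [subst: {-} | 2 pending]
  -> decompose arrow: push Int~b, a~b
step 3: unify Int ~ b  [subst: {-} | 3 pending]
  bind b := Int
step 4: unify a ~ Int  [subst: {b:=Int} | 2 pending]
  bind a := Int
step 5: unify (c -> Bool) ~ (Int -> Int)  [subst: {b:=Int, a:=Int} | 1 pending]
  -> decompose arrow: push c~Int, Bool~Int
step 6: unify c ~ Int  [subst: {b:=Int, a:=Int} | 2 pending]
  bind c := Int
step 7: unify Bool ~ Int  [subst: {b:=Int, a:=Int, c:=Int} | 1 pending]
  clash: Bool vs Int

Answer: FAIL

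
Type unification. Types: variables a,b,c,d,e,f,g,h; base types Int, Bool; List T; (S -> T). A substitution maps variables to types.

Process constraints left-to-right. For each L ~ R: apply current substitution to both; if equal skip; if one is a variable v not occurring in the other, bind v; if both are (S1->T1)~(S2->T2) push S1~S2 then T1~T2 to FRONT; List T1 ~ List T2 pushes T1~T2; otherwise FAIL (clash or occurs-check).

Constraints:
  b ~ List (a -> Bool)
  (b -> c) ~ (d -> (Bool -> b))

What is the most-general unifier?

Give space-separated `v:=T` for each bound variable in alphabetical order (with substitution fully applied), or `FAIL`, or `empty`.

Answer: b:=List (a -> Bool) c:=(Bool -> List (a -> Bool)) d:=List (a -> Bool)

Derivation:
step 1: unify b ~ List (a -> Bool)  [subst: {-} | 1 pending]
  bind b := List (a -> Bool)
step 2: unify (List (a -> Bool) -> c) ~ (d -> (Bool -> List (a -> Bool)))  [subst: {b:=List (a -> Bool)} | 0 pending]
  -> decompose arrow: push List (a -> Bool)~d, c~(Bool -> List (a -> Bool))
step 3: unify List (a -> Bool) ~ d  [subst: {b:=List (a -> Bool)} | 1 pending]
  bind d := List (a -> Bool)
step 4: unify c ~ (Bool -> List (a -> Bool))  [subst: {b:=List (a -> Bool), d:=List (a -> Bool)} | 0 pending]
  bind c := (Bool -> List (a -> Bool))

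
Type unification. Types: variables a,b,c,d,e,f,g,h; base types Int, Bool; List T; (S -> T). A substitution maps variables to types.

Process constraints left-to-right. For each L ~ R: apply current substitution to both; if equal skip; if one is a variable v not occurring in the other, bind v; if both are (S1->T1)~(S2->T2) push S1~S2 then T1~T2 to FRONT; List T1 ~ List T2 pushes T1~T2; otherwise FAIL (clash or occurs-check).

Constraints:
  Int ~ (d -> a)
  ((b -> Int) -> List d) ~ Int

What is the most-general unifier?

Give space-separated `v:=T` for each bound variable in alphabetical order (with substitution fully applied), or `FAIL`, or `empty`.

step 1: unify Int ~ (d -> a)  [subst: {-} | 1 pending]
  clash: Int vs (d -> a)

Answer: FAIL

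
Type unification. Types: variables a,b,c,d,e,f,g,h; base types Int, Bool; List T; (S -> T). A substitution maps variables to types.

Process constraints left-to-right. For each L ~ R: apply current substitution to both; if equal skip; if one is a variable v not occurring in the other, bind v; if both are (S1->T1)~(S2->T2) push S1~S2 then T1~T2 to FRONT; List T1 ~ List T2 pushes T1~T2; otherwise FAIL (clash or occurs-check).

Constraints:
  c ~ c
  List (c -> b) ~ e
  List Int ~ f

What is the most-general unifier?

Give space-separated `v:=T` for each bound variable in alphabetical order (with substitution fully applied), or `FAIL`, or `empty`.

Answer: e:=List (c -> b) f:=List Int

Derivation:
step 1: unify c ~ c  [subst: {-} | 2 pending]
  -> identical, skip
step 2: unify List (c -> b) ~ e  [subst: {-} | 1 pending]
  bind e := List (c -> b)
step 3: unify List Int ~ f  [subst: {e:=List (c -> b)} | 0 pending]
  bind f := List Int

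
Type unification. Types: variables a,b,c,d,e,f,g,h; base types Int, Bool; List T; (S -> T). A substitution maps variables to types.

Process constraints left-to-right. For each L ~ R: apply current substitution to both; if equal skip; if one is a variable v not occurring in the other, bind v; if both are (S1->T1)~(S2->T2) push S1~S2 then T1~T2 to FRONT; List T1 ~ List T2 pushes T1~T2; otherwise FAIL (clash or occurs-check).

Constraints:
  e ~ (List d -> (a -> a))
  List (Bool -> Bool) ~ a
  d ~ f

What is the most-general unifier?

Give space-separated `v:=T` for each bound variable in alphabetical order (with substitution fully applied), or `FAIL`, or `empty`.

step 1: unify e ~ (List d -> (a -> a))  [subst: {-} | 2 pending]
  bind e := (List d -> (a -> a))
step 2: unify List (Bool -> Bool) ~ a  [subst: {e:=(List d -> (a -> a))} | 1 pending]
  bind a := List (Bool -> Bool)
step 3: unify d ~ f  [subst: {e:=(List d -> (a -> a)), a:=List (Bool -> Bool)} | 0 pending]
  bind d := f

Answer: a:=List (Bool -> Bool) d:=f e:=(List f -> (List (Bool -> Bool) -> List (Bool -> Bool)))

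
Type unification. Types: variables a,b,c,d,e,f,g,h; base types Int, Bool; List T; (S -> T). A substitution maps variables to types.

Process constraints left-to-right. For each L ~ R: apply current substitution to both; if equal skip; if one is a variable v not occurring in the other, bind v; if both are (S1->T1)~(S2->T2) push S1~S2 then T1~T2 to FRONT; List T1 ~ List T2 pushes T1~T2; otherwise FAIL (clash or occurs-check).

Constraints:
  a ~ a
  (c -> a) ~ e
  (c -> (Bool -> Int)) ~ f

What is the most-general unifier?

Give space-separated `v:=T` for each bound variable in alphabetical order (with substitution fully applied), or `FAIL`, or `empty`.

Answer: e:=(c -> a) f:=(c -> (Bool -> Int))

Derivation:
step 1: unify a ~ a  [subst: {-} | 2 pending]
  -> identical, skip
step 2: unify (c -> a) ~ e  [subst: {-} | 1 pending]
  bind e := (c -> a)
step 3: unify (c -> (Bool -> Int)) ~ f  [subst: {e:=(c -> a)} | 0 pending]
  bind f := (c -> (Bool -> Int))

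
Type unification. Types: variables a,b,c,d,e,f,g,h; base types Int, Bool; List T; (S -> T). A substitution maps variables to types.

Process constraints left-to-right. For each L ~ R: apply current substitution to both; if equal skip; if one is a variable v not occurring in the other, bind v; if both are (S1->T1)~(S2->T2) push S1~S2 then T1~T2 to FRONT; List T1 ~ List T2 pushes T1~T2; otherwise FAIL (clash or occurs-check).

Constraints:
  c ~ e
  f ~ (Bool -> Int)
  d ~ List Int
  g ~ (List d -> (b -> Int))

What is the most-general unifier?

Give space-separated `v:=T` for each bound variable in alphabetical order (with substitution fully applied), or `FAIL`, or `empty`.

step 1: unify c ~ e  [subst: {-} | 3 pending]
  bind c := e
step 2: unify f ~ (Bool -> Int)  [subst: {c:=e} | 2 pending]
  bind f := (Bool -> Int)
step 3: unify d ~ List Int  [subst: {c:=e, f:=(Bool -> Int)} | 1 pending]
  bind d := List Int
step 4: unify g ~ (List List Int -> (b -> Int))  [subst: {c:=e, f:=(Bool -> Int), d:=List Int} | 0 pending]
  bind g := (List List Int -> (b -> Int))

Answer: c:=e d:=List Int f:=(Bool -> Int) g:=(List List Int -> (b -> Int))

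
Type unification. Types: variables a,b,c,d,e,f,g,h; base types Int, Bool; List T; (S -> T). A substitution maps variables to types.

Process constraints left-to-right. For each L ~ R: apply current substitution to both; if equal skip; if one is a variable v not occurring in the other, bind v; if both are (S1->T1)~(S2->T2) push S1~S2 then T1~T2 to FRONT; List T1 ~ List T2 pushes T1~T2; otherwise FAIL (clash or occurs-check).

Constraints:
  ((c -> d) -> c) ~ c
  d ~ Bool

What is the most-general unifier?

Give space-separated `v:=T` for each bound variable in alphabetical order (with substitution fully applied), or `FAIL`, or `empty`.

Answer: FAIL

Derivation:
step 1: unify ((c -> d) -> c) ~ c  [subst: {-} | 1 pending]
  occurs-check fail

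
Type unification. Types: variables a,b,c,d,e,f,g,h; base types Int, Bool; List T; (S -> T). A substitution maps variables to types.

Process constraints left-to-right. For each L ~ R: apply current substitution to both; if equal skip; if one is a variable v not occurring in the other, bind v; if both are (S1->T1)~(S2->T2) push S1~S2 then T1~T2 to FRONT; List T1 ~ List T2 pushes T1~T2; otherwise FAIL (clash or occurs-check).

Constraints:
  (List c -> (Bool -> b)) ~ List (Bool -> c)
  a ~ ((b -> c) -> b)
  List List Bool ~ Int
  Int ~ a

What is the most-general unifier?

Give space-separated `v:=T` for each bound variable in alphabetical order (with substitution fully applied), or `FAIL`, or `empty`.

step 1: unify (List c -> (Bool -> b)) ~ List (Bool -> c)  [subst: {-} | 3 pending]
  clash: (List c -> (Bool -> b)) vs List (Bool -> c)

Answer: FAIL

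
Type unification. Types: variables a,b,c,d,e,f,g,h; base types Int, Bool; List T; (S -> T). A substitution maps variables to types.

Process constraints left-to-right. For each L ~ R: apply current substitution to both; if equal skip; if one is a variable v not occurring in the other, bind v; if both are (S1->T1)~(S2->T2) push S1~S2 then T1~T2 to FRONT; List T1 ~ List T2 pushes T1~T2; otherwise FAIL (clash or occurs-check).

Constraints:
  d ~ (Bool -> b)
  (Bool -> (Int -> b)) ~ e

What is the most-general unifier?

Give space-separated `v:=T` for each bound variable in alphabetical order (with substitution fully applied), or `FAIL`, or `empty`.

Answer: d:=(Bool -> b) e:=(Bool -> (Int -> b))

Derivation:
step 1: unify d ~ (Bool -> b)  [subst: {-} | 1 pending]
  bind d := (Bool -> b)
step 2: unify (Bool -> (Int -> b)) ~ e  [subst: {d:=(Bool -> b)} | 0 pending]
  bind e := (Bool -> (Int -> b))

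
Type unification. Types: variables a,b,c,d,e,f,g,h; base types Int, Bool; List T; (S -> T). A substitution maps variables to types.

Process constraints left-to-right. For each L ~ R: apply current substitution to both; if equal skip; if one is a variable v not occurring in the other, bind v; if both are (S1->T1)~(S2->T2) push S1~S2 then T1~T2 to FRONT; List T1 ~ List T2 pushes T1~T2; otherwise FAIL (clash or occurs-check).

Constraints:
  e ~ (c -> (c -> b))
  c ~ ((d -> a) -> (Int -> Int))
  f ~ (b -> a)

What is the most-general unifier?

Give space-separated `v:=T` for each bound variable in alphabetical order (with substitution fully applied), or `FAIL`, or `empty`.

Answer: c:=((d -> a) -> (Int -> Int)) e:=(((d -> a) -> (Int -> Int)) -> (((d -> a) -> (Int -> Int)) -> b)) f:=(b -> a)

Derivation:
step 1: unify e ~ (c -> (c -> b))  [subst: {-} | 2 pending]
  bind e := (c -> (c -> b))
step 2: unify c ~ ((d -> a) -> (Int -> Int))  [subst: {e:=(c -> (c -> b))} | 1 pending]
  bind c := ((d -> a) -> (Int -> Int))
step 3: unify f ~ (b -> a)  [subst: {e:=(c -> (c -> b)), c:=((d -> a) -> (Int -> Int))} | 0 pending]
  bind f := (b -> a)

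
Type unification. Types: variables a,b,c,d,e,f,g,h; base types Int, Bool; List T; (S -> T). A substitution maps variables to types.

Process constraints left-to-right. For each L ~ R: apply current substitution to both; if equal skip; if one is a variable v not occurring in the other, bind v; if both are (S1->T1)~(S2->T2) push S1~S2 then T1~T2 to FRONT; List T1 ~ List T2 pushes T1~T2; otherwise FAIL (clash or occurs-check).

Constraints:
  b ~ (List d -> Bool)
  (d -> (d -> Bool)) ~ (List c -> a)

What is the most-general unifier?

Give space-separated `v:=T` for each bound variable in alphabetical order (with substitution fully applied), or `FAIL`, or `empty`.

Answer: a:=(List c -> Bool) b:=(List List c -> Bool) d:=List c

Derivation:
step 1: unify b ~ (List d -> Bool)  [subst: {-} | 1 pending]
  bind b := (List d -> Bool)
step 2: unify (d -> (d -> Bool)) ~ (List c -> a)  [subst: {b:=(List d -> Bool)} | 0 pending]
  -> decompose arrow: push d~List c, (d -> Bool)~a
step 3: unify d ~ List c  [subst: {b:=(List d -> Bool)} | 1 pending]
  bind d := List c
step 4: unify (List c -> Bool) ~ a  [subst: {b:=(List d -> Bool), d:=List c} | 0 pending]
  bind a := (List c -> Bool)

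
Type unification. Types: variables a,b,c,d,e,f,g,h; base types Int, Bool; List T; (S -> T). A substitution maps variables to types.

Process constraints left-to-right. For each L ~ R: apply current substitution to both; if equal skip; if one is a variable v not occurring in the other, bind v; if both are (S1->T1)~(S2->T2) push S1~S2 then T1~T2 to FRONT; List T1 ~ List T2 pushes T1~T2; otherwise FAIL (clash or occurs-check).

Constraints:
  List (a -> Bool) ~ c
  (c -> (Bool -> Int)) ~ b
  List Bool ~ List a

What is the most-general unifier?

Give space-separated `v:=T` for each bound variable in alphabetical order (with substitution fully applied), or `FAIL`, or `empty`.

step 1: unify List (a -> Bool) ~ c  [subst: {-} | 2 pending]
  bind c := List (a -> Bool)
step 2: unify (List (a -> Bool) -> (Bool -> Int)) ~ b  [subst: {c:=List (a -> Bool)} | 1 pending]
  bind b := (List (a -> Bool) -> (Bool -> Int))
step 3: unify List Bool ~ List a  [subst: {c:=List (a -> Bool), b:=(List (a -> Bool) -> (Bool -> Int))} | 0 pending]
  -> decompose List: push Bool~a
step 4: unify Bool ~ a  [subst: {c:=List (a -> Bool), b:=(List (a -> Bool) -> (Bool -> Int))} | 0 pending]
  bind a := Bool

Answer: a:=Bool b:=(List (Bool -> Bool) -> (Bool -> Int)) c:=List (Bool -> Bool)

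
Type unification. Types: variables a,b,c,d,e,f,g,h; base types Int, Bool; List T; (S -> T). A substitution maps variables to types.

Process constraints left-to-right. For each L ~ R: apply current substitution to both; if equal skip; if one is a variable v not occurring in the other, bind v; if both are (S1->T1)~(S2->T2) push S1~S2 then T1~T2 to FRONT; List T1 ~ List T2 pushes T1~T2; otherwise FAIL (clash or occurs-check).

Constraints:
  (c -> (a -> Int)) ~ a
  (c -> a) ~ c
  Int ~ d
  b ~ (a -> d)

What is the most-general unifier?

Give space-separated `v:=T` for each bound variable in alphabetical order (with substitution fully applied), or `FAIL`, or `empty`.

step 1: unify (c -> (a -> Int)) ~ a  [subst: {-} | 3 pending]
  occurs-check fail

Answer: FAIL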